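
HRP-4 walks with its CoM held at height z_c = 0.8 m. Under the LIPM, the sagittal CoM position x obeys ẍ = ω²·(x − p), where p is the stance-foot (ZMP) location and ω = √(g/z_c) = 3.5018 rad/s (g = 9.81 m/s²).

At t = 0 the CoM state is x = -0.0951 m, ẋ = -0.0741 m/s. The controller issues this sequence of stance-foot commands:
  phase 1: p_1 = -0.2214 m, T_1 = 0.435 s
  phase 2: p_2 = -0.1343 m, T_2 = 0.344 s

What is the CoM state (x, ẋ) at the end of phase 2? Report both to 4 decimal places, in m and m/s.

x = 0.5166, ẋ = 2.3369

phase 1: p=-0.2214, T=0.435, ωT=1.523283, cosh=2.402628, sinh=2.184633; start (x,ẋ)=(-0.095100, -0.074100) → end (x,ẋ)=(0.035824, 0.788179)
phase 2: p=-0.1343, T=0.344, ωT=1.204619, cosh=1.817647, sinh=1.517841; start (x,ẋ)=(0.035824, 0.788179) → end (x,ẋ)=(0.516558, 2.336870)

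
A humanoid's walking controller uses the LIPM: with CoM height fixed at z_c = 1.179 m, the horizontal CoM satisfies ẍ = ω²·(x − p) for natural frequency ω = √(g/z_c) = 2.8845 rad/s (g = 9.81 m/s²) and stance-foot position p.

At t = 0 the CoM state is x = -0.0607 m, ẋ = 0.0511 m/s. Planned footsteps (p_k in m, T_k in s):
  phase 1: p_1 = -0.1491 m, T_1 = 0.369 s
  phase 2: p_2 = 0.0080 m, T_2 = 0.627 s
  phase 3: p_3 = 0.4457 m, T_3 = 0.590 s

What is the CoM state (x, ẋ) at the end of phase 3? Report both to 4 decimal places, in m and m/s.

phase 1: p=-0.1491, T=0.369, ωT=1.064380, cosh=1.621992, sinh=1.277050; start (x,ẋ)=(-0.060700, 0.051100) → end (x,ẋ)=(0.016908, 0.408519)
phase 2: p=0.0080, T=0.627, ωT=1.808582, cosh=3.132836, sinh=2.968950; start (x,ẋ)=(0.016908, 0.408519) → end (x,ẋ)=(0.456385, 1.356105)
phase 3: p=0.4457, T=0.590, ωT=1.701855, cosh=2.833228, sinh=2.650883; start (x,ẋ)=(0.456385, 1.356105) → end (x,ẋ)=(1.722246, 3.923856)

x = 1.7222, ẋ = 3.9239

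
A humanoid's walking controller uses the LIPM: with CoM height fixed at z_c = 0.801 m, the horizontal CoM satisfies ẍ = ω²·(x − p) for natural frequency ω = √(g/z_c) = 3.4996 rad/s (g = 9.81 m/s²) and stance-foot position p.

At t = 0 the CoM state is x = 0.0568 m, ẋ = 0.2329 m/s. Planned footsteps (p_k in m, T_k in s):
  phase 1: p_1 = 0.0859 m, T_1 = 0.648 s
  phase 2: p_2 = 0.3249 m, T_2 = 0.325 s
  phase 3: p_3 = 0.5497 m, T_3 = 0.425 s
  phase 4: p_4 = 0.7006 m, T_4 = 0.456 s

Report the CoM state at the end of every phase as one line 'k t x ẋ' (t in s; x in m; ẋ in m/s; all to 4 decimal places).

phase 1: p=0.0859, T=0.648, ωT=2.267741, cosh=4.880552, sinh=4.777006; start (x,ẋ)=(0.056800, 0.232900) → end (x,ẋ)=(0.261788, 0.650198)
phase 2: p=0.3249, T=0.325, ωT=1.137370, cosh=1.719609, sinh=1.398947; start (x,ẋ)=(0.261788, 0.650198) → end (x,ẋ)=(0.476285, 0.809105)
phase 3: p=0.5497, T=0.425, ωT=1.487330, cosh=2.325620, sinh=2.099645; start (x,ẋ)=(0.476285, 0.809105) → end (x,ẋ)=(0.864401, 1.342225)
phase 4: p=0.7006, T=0.456, ωT=1.595818, cosh=2.567551, sinh=2.364809; start (x,ẋ)=(0.864401, 1.342225) → end (x,ẋ)=(2.028159, 4.801832)

1 0.6480 0.2618 0.6502
2 0.9730 0.4763 0.8091
3 1.3980 0.8644 1.3422
4 1.8540 2.0282 4.8018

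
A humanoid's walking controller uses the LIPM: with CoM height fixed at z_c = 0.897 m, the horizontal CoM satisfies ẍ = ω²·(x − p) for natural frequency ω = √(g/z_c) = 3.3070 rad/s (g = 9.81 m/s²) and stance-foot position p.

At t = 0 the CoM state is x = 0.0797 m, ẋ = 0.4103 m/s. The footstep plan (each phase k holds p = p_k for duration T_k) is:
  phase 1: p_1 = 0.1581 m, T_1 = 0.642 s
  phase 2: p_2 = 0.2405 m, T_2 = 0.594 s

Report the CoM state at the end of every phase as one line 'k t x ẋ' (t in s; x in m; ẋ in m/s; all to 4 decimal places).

1 0.6420 0.3368 0.6711
2 1.2360 1.2999 3.5530

phase 1: p=0.1581, T=0.642, ωT=2.123094, cosh=4.238307, sinh=4.118647; start (x,ẋ)=(0.079700, 0.410300) → end (x,ẋ)=(0.336818, 0.671141)
phase 2: p=0.2405, T=0.594, ωT=1.964358, cosh=3.635290, sinh=3.495044; start (x,ẋ)=(0.336818, 0.671141) → end (x,ẋ)=(1.299947, 3.553044)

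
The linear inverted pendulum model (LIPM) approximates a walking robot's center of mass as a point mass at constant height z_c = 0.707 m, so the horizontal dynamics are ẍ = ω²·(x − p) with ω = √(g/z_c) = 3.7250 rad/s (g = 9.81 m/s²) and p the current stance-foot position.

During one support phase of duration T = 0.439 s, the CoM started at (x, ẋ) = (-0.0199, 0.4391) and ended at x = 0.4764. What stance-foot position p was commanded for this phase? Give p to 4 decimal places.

ωT = 3.7250·0.439 = 1.635275; cosh(ωT) = 2.662884, sinh(ωT) = 2.467985
x(T) = p + (x₀−p)·cosh(ωT) + (ẋ₀/ω)·sinh(ωT) ⇒ p·(1 − cosh) = x(T) − x₀·cosh − (ẋ₀/ω)·sinh
numerator   = 0.4764 − (-0.0199)·2.662884 − (0.4391/3.7250)·2.467985 = 0.238467
denominator = 1 − 2.662884 = -1.662884
p = 0.238467 / -1.662884 = -0.1434

p = -0.1434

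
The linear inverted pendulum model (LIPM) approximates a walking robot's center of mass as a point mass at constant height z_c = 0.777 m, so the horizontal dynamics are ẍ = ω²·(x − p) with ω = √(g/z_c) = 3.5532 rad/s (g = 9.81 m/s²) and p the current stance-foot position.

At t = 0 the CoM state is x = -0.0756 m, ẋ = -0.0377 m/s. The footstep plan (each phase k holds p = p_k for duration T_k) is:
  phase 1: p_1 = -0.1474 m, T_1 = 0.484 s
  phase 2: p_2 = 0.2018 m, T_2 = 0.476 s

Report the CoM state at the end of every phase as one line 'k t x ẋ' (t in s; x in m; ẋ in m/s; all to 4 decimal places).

1 0.4840 0.0308 0.5807
2 0.9600 0.1504 0.0365

phase 1: p=-0.1474, T=0.484, ωT=1.719749, cosh=2.881118, sinh=2.702007; start (x,ẋ)=(-0.075600, -0.037700) → end (x,ẋ)=(0.030796, 0.580717)
phase 2: p=0.2018, T=0.476, ωT=1.691323, cosh=2.805466, sinh=2.621190; start (x,ẋ)=(0.030796, 0.580717) → end (x,ẋ)=(0.150447, 0.036514)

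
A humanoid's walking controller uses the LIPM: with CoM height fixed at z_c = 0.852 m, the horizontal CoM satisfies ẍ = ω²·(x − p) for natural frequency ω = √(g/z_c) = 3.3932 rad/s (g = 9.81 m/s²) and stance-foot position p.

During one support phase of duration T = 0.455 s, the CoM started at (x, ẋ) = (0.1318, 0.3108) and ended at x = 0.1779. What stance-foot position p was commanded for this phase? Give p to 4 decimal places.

ωT = 3.3932·0.455 = 1.543906; cosh(ωT) = 2.448196, sinh(ωT) = 2.234650
x(T) = p + (x₀−p)·cosh(ωT) + (ẋ₀/ω)·sinh(ωT) ⇒ p·(1 − cosh) = x(T) − x₀·cosh − (ẋ₀/ω)·sinh
numerator   = 0.1779 − (0.1318)·2.448196 − (0.3108/3.3932)·2.234650 = -0.349455
denominator = 1 − 2.448196 = -1.448196
p = -0.349455 / -1.448196 = 0.2413

p = 0.2413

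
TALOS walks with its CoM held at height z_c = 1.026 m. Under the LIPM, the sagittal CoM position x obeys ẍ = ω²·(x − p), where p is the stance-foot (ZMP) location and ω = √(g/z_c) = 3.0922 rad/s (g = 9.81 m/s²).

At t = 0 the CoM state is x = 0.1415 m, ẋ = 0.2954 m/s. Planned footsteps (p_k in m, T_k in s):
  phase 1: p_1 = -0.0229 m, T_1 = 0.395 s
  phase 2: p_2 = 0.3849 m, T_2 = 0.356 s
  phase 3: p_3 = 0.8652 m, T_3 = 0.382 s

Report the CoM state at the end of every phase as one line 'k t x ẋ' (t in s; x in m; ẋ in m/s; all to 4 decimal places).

phase 1: p=-0.0229, T=0.395, ωT=1.221419, cosh=1.843405, sinh=1.548593; start (x,ẋ)=(0.141500, 0.295400) → end (x,ẋ)=(0.428094, 1.331781)
phase 2: p=0.3849, T=0.356, ωT=1.100823, cosh=1.669619, sinh=1.337021; start (x,ẋ)=(0.428094, 1.331781) → end (x,ẋ)=(1.032860, 2.402144)
phase 3: p=0.8652, T=0.382, ωT=1.181220, cosh=1.782626, sinh=1.475722; start (x,ẋ)=(1.032860, 2.402144) → end (x,ẋ)=(2.310474, 5.047194)

1 0.3950 0.4281 1.3318
2 0.7510 1.0329 2.4021
3 1.1330 2.3105 5.0472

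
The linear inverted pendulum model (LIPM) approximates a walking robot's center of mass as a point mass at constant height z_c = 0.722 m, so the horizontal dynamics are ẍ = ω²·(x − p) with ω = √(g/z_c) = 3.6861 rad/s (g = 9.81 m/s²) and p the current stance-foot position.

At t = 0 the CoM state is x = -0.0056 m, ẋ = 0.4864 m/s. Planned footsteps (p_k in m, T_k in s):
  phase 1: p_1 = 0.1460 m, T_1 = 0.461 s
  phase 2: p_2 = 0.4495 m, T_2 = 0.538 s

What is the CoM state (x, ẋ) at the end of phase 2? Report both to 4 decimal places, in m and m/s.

x = -1.0678, ẋ = -5.4128

phase 1: p=0.1460, T=0.461, ωT=1.699292, cosh=2.826443, sinh=2.643630; start (x,ẋ)=(-0.005600, 0.486400) → end (x,ẋ)=(0.066352, -0.102512)
phase 2: p=0.4495, T=0.538, ωT=1.983122, cosh=3.701514, sinh=3.563875; start (x,ẋ)=(0.066352, -0.102512) → end (x,ẋ)=(-1.067841, -5.412790)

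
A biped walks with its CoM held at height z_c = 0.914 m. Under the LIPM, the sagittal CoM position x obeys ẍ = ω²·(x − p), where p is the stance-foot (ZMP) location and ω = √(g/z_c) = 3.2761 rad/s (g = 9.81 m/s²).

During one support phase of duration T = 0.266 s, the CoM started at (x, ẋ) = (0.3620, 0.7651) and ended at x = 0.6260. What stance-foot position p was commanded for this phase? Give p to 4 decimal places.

p = 0.2786

ωT = 3.2761·0.266 = 0.871443; cosh(ωT) = 1.404352, sinh(ωT) = 0.986005
x(T) = p + (x₀−p)·cosh(ωT) + (ẋ₀/ω)·sinh(ωT) ⇒ p·(1 − cosh) = x(T) − x₀·cosh − (ẋ₀/ω)·sinh
numerator   = 0.6260 − (0.3620)·1.404352 − (0.7651/3.2761)·0.986005 = -0.112647
denominator = 1 − 1.404352 = -0.404352
p = -0.112647 / -0.404352 = 0.2786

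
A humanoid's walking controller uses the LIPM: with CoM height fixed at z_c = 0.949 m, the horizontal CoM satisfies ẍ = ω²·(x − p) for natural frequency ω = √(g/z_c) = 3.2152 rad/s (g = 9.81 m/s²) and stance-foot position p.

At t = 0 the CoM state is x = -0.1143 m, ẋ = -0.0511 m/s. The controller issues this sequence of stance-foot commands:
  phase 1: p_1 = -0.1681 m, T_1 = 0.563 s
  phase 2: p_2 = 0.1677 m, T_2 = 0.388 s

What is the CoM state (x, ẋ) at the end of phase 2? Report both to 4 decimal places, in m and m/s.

x = -0.0602, ẋ = -0.4331

phase 1: p=-0.1681, T=0.563, ωT=1.810158, cosh=3.137519, sinh=2.973891; start (x,ẋ)=(-0.114300, -0.051100) → end (x,ẋ)=(-0.046566, 0.354090)
phase 2: p=0.1677, T=0.388, ωT=1.247498, cosh=1.884421, sinh=1.597198; start (x,ẋ)=(-0.046566, 0.354090) → end (x,ẋ)=(-0.060169, -0.433070)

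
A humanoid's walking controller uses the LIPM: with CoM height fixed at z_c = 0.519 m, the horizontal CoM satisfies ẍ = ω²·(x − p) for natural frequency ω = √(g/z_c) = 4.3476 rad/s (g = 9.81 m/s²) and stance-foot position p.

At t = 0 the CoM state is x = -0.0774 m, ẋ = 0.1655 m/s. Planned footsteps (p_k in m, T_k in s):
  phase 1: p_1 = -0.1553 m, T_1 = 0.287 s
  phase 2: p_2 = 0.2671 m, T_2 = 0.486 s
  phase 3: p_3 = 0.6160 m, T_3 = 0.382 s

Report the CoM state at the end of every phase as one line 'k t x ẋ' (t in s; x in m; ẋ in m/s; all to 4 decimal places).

1 0.2870 0.0523 0.8530
2 0.7730 0.1656 -0.2254
3 1.1550 -0.7437 -5.5823

phase 1: p=-0.1553, T=0.287, ωT=1.247761, cosh=1.884842, sinh=1.597695; start (x,ẋ)=(-0.077400, 0.165500) → end (x,ẋ)=(0.052349, 0.853046)
phase 2: p=0.2671, T=0.486, ωT=2.112934, cosh=4.196678, sinh=4.075796; start (x,ẋ)=(0.052349, 0.853046) → end (x,ẋ)=(0.165572, -0.225420)
phase 3: p=0.6160, T=0.382, ωT=1.660783, cosh=2.726711, sinh=2.536721; start (x,ẋ)=(0.165572, -0.225420) → end (x,ẋ)=(-0.743713, -5.582263)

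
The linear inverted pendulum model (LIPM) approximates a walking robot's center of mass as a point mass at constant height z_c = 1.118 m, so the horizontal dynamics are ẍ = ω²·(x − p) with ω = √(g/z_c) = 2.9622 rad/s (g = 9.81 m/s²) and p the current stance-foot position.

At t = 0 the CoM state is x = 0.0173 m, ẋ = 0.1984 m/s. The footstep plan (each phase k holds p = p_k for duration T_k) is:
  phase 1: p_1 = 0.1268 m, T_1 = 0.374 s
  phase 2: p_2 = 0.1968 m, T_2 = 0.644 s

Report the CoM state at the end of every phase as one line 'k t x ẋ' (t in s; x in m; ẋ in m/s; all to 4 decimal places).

phase 1: p=0.1268, T=0.374, ωT=1.107863, cosh=1.679072, sinh=1.348808; start (x,ẋ)=(0.017300, 0.198400) → end (x,ẋ)=(0.033281, -0.104373)
phase 2: p=0.1968, T=0.644, ωT=1.907657, cosh=3.442856, sinh=3.294428; start (x,ẋ)=(0.033281, -0.104373) → end (x,ẋ)=(-0.482251, -1.955081)

1 0.3740 0.0333 -0.1044
2 1.0180 -0.4823 -1.9551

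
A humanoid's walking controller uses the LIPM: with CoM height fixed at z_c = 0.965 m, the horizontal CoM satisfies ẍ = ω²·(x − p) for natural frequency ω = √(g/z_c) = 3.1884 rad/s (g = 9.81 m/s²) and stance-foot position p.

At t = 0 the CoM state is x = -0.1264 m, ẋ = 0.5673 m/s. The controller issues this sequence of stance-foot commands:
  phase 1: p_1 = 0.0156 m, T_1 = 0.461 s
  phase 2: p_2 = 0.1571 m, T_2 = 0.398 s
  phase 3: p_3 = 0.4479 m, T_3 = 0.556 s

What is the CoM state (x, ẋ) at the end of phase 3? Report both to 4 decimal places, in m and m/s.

x = -0.2837, ẋ = -2.1424

phase 1: p=0.0156, T=0.461, ωT=1.469852, cosh=2.289276, sinh=2.059317; start (x,ẋ)=(-0.126400, 0.567300) → end (x,ẋ)=(0.056929, 0.366345)
phase 2: p=0.1571, T=0.398, ωT=1.268983, cosh=1.919176, sinh=1.638058; start (x,ẋ)=(0.056929, 0.366345) → end (x,ẋ)=(0.153067, 0.179910)
phase 3: p=0.4479, T=0.556, ωT=1.772750, cosh=3.028444, sinh=2.858579; start (x,ẋ)=(0.153067, 0.179910) → end (x,ẋ)=(-0.283687, -2.142351)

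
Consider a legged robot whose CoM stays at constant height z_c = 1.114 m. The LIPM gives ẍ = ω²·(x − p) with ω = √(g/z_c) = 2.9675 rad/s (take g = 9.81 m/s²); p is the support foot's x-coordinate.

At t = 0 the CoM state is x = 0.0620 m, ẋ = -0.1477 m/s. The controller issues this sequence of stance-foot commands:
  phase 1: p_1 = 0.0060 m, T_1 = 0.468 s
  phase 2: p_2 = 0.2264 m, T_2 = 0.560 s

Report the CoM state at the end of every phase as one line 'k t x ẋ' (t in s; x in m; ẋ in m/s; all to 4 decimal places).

1 0.4680 0.0317 -0.0021
2 1.0280 -0.3068 -1.4731

phase 1: p=0.0060, T=0.468, ωT=1.388790, cosh=2.129686, sinh=1.880309; start (x,ẋ)=(0.062000, -0.147700) → end (x,ẋ)=(0.031675, -0.002085)
phase 2: p=0.2264, T=0.560, ωT=1.661800, cosh=2.729292, sinh=2.539495; start (x,ẋ)=(0.031675, -0.002085) → end (x,ẋ)=(-0.306846, -1.473131)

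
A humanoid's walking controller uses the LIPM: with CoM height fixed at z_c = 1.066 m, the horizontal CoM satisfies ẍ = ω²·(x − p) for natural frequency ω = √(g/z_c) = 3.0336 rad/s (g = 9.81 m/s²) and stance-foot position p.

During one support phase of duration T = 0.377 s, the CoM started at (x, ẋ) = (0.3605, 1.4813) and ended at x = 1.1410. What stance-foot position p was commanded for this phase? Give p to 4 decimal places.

p = 0.2341

ωT = 3.0336·0.377 = 1.143667; cosh(ωT) = 1.728452, sinh(ωT) = 1.409804
x(T) = p + (x₀−p)·cosh(ωT) + (ẋ₀/ω)·sinh(ωT) ⇒ p·(1 − cosh) = x(T) − x₀·cosh − (ẋ₀/ω)·sinh
numerator   = 1.1410 − (0.3605)·1.728452 − (1.4813/3.0336)·1.409804 = -0.170511
denominator = 1 − 1.728452 = -0.728452
p = -0.170511 / -0.728452 = 0.2341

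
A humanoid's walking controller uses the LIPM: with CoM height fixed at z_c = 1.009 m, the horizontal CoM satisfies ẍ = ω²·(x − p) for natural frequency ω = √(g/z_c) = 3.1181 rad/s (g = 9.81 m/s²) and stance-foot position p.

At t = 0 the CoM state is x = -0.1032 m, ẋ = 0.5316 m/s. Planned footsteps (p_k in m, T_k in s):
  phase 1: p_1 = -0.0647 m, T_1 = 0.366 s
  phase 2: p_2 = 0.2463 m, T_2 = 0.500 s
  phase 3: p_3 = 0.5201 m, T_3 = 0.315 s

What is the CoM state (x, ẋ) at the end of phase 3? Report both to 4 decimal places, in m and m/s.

phase 1: p=-0.0647, T=0.366, ωT=1.141225, cosh=1.725014, sinh=1.405586; start (x,ẋ)=(-0.103200, 0.531600) → end (x,ẋ)=(0.108523, 0.748281)
phase 2: p=0.2463, T=0.500, ωT=1.559050, cosh=2.482319, sinh=2.271983; start (x,ẋ)=(0.108523, 0.748281) → end (x,ẋ)=(0.449524, 0.881424)
phase 3: p=0.5201, T=0.315, ωT=0.982202, cosh=1.522407, sinh=1.147921; start (x,ẋ)=(0.449524, 0.881424) → end (x,ẋ)=(0.737149, 1.089271)

x = 0.7371, ẋ = 1.0893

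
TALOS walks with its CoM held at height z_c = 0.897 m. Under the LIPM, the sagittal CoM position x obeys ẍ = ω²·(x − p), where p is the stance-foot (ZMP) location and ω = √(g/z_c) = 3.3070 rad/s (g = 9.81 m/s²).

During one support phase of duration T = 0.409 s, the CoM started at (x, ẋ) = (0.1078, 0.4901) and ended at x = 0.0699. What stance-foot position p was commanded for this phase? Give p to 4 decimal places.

ωT = 3.3070·0.409 = 1.352563; cosh(ωT) = 2.062951, sinh(ωT) = 1.804374
x(T) = p + (x₀−p)·cosh(ωT) + (ẋ₀/ω)·sinh(ωT) ⇒ p·(1 − cosh) = x(T) − x₀·cosh − (ẋ₀/ω)·sinh
numerator   = 0.0699 − (0.1078)·2.062951 − (0.4901/3.3070)·1.804374 = -0.419896
denominator = 1 − 2.062951 = -1.062951
p = -0.419896 / -1.062951 = 0.3950

p = 0.3950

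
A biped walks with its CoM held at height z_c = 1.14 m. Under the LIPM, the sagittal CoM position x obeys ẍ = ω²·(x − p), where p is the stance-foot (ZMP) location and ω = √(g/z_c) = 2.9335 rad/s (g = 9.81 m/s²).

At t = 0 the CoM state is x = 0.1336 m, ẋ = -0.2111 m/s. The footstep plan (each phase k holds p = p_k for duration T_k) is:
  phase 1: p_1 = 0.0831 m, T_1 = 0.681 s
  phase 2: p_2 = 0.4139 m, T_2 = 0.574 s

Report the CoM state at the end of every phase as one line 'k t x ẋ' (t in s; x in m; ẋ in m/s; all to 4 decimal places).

1 0.6810 0.0123 -0.2564
2 1.2550 -0.9322 -3.7778

phase 1: p=0.0831, T=0.681, ωT=1.997714, cosh=3.753913, sinh=3.618268; start (x,ẋ)=(0.133600, -0.211100) → end (x,ẋ)=(0.012295, -0.256434)
phase 2: p=0.4139, T=0.574, ωT=1.683829, cosh=2.785901, sinh=2.600239; start (x,ẋ)=(0.012295, -0.256434) → end (x,ẋ)=(-0.932233, -3.777761)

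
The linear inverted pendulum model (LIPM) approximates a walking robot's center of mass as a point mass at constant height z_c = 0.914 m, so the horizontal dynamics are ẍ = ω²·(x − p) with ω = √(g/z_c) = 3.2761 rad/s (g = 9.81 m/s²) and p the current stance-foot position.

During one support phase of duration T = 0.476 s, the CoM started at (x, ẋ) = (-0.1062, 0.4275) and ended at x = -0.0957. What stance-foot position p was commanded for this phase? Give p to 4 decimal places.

p = 0.0867

ωT = 3.2761·0.476 = 1.559424; cosh(ωT) = 2.483168, sinh(ωT) = 2.272911
x(T) = p + (x₀−p)·cosh(ωT) + (ẋ₀/ω)·sinh(ωT) ⇒ p·(1 − cosh) = x(T) − x₀·cosh − (ẋ₀/ω)·sinh
numerator   = -0.0957 − (-0.1062)·2.483168 − (0.4275/3.2761)·2.272911 = -0.128581
denominator = 1 − 2.483168 = -1.483168
p = -0.128581 / -1.483168 = 0.0867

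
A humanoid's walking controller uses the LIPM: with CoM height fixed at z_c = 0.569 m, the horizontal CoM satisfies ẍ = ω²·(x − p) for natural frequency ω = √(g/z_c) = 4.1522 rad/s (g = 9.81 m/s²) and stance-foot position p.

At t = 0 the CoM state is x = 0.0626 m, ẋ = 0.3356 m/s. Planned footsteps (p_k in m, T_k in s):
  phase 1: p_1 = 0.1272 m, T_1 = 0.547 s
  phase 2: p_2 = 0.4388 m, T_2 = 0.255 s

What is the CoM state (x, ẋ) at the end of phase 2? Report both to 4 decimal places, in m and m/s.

phase 1: p=0.1272, T=0.547, ωT=2.271253, cosh=4.897362, sinh=4.794179; start (x,ẋ)=(0.062600, 0.335600) → end (x,ẋ)=(0.198318, 0.357602)
phase 2: p=0.4388, T=0.255, ωT=1.058811, cosh=1.614905, sinh=1.268037; start (x,ẋ)=(0.198318, 0.357602) → end (x,ẋ)=(0.159652, -0.688678)

x = 0.1597, ẋ = -0.6887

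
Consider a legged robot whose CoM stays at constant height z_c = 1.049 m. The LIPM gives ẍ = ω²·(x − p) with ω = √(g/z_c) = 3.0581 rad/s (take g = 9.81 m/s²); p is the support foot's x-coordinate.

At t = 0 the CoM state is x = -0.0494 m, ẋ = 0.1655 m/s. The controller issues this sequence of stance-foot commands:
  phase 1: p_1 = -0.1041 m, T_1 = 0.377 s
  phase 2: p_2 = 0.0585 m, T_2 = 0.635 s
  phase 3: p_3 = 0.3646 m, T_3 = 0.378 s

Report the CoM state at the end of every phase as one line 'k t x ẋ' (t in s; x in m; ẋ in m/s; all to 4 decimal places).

phase 1: p=-0.1041, T=0.377, ωT=1.152904, cosh=1.741548, sinh=1.425829; start (x,ẋ)=(-0.049400, 0.165500) → end (x,ẋ)=(0.068326, 0.526736)
phase 2: p=0.0585, T=0.635, ωT=1.941894, cosh=3.557686, sinh=3.414254; start (x,ẋ)=(0.068326, 0.526736) → end (x,ẋ)=(0.681541, 1.976561)
phase 3: p=0.3646, T=0.378, ωT=1.155962, cosh=1.745916, sinh=1.431162; start (x,ẋ)=(0.681541, 1.976561) → end (x,ẋ)=(1.842963, 4.838043)

1 0.3770 0.0683 0.5267
2 1.0120 0.6815 1.9766
3 1.3900 1.8430 4.8380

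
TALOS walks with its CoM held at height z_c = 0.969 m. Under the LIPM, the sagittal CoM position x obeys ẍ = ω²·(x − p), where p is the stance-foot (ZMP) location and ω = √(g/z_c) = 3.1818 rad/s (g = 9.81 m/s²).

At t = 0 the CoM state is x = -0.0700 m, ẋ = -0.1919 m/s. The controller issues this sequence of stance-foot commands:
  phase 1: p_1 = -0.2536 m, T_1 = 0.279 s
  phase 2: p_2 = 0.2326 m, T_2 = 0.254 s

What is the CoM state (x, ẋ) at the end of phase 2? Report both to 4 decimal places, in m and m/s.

x = -0.0628, ẋ = -0.3928

phase 1: p=-0.2536, T=0.279, ωT=0.887722, cosh=1.420591, sinh=1.008999; start (x,ẋ)=(-0.070000, -0.191900) → end (x,ẋ)=(-0.053634, 0.316824)
phase 2: p=0.2326, T=0.254, ωT=0.808177, cosh=1.344742, sinh=0.899072; start (x,ẋ)=(-0.053634, 0.316824) → end (x,ẋ)=(-0.062787, -0.392774)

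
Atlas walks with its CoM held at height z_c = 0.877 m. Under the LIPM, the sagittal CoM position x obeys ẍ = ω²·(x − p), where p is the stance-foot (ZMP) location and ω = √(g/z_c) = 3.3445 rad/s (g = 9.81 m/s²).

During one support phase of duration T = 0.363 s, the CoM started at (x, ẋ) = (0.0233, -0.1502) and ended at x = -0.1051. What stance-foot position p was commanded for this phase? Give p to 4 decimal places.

ωT = 3.3445·0.363 = 1.214053; cosh(ωT) = 1.832048, sinh(ωT) = 1.535057
x(T) = p + (x₀−p)·cosh(ωT) + (ẋ₀/ω)·sinh(ωT) ⇒ p·(1 − cosh) = x(T) − x₀·cosh − (ẋ₀/ω)·sinh
numerator   = -0.1051 − (0.0233)·1.832048 − (-0.1502/3.3445)·1.535057 = -0.078848
denominator = 1 − 1.832048 = -0.832048
p = -0.078848 / -0.832048 = 0.0948

p = 0.0948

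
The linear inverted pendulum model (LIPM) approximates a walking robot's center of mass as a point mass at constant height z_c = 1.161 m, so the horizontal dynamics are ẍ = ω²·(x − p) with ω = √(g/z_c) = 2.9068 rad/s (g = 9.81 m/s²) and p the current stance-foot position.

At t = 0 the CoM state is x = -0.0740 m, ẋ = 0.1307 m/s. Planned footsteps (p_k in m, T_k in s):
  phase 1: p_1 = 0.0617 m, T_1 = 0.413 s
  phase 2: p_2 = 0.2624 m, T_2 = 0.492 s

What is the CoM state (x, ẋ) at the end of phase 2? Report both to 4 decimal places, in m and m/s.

x = -0.8174, ẋ = -2.9612

phase 1: p=0.0617, T=0.413, ωT=1.200508, cosh=1.811423, sinh=1.510382; start (x,ẋ)=(-0.074000, 0.130700) → end (x,ẋ)=(-0.116198, -0.359021)
phase 2: p=0.2624, T=0.492, ωT=1.430146, cosh=2.209291, sinh=1.970017; start (x,ẋ)=(-0.116198, -0.359021) → end (x,ẋ)=(-0.817352, -2.961203)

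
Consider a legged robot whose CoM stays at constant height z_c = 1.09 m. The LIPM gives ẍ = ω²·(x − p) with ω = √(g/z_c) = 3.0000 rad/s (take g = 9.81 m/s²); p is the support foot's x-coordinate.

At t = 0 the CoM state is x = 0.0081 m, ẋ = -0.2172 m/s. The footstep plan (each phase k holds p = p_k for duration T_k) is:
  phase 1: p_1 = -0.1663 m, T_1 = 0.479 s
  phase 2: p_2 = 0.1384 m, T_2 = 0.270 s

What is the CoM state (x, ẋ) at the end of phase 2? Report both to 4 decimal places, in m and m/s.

x = 0.2236, ẋ = 0.5841

phase 1: p=-0.1663, T=0.479, ωT=1.437000, cosh=2.222846, sinh=1.985207; start (x,ẋ)=(0.008100, -0.217200) → end (x,ẋ)=(0.077635, 0.555858)
phase 2: p=0.1384, T=0.270, ωT=0.810000, cosh=1.346383, sinh=0.901525; start (x,ẋ)=(0.077635, 0.555858) → end (x,ẋ)=(0.223628, 0.584055)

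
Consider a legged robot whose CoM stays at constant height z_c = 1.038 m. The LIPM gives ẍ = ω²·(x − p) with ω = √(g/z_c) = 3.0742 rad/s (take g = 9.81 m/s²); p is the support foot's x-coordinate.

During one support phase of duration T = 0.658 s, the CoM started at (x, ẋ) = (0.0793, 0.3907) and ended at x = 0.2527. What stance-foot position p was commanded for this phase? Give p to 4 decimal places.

ωT = 3.0742·0.658 = 2.022824; cosh(ωT) = 3.845961, sinh(ωT) = 3.713679
x(T) = p + (x₀−p)·cosh(ωT) + (ẋ₀/ω)·sinh(ωT) ⇒ p·(1 − cosh) = x(T) − x₀·cosh − (ẋ₀/ω)·sinh
numerator   = 0.2527 − (0.0793)·3.845961 − (0.3907/3.0742)·3.713679 = -0.524256
denominator = 1 − 3.845961 = -2.845961
p = -0.524256 / -2.845961 = 0.1842

p = 0.1842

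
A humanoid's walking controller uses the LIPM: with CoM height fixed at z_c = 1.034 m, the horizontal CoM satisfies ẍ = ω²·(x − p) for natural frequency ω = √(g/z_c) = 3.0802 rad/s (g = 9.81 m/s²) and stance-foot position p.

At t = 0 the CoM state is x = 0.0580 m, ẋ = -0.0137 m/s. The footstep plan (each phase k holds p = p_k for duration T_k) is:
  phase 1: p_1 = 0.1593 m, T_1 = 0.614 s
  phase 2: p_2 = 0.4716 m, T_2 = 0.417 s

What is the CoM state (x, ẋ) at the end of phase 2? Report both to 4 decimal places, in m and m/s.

phase 1: p=0.1593, T=0.614, ωT=1.891243, cosh=3.389242, sinh=3.238358; start (x,ẋ)=(0.058000, -0.013700) → end (x,ẋ)=(-0.198434, -1.056879)
phase 2: p=0.4716, T=0.417, ωT=1.284443, cosh=1.944731, sinh=1.667926; start (x,ẋ)=(-0.198434, -1.056879) → end (x,ẋ)=(-1.403734, -5.497673)

x = -1.4037, ẋ = -5.4977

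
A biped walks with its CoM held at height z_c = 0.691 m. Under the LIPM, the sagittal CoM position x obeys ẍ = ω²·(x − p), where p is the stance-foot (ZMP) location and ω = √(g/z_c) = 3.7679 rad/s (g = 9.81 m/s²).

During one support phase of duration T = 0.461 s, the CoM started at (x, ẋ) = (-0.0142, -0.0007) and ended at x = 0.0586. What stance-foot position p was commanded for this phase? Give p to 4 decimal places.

ωT = 3.7679·0.461 = 1.737002; cosh(ωT) = 2.928168, sinh(ωT) = 2.752120
x(T) = p + (x₀−p)·cosh(ωT) + (ẋ₀/ω)·sinh(ωT) ⇒ p·(1 − cosh) = x(T) − x₀·cosh − (ẋ₀/ω)·sinh
numerator   = 0.0586 − (-0.0142)·2.928168 − (-0.0007/3.7679)·2.752120 = 0.100691
denominator = 1 − 2.928168 = -1.928168
p = 0.100691 / -1.928168 = -0.0522

p = -0.0522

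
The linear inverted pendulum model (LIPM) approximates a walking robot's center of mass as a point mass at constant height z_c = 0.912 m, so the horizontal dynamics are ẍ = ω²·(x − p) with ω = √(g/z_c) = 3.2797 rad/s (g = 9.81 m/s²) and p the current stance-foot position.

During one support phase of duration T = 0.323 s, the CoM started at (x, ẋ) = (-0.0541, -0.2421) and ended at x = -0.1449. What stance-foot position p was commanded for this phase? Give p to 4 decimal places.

p = -0.0588

ωT = 3.2797·0.323 = 1.059343; cosh(ωT) = 1.615580, sinh(ωT) = 1.268896
x(T) = p + (x₀−p)·cosh(ωT) + (ẋ₀/ω)·sinh(ωT) ⇒ p·(1 − cosh) = x(T) − x₀·cosh − (ẋ₀/ω)·sinh
numerator   = -0.1449 − (-0.0541)·1.615580 − (-0.2421/3.2797)·1.268896 = 0.036170
denominator = 1 − 1.615580 = -0.615580
p = 0.036170 / -0.615580 = -0.0588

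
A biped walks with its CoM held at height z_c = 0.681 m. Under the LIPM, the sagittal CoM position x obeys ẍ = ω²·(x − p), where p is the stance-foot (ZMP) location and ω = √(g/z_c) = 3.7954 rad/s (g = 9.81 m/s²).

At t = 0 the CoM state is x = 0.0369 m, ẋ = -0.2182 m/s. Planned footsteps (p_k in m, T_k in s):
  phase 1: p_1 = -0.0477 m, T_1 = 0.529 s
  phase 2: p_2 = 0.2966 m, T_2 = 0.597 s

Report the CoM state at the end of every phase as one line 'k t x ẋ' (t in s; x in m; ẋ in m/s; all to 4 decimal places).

phase 1: p=-0.0477, T=0.529, ωT=2.007767, cosh=3.790478, sinh=3.656190; start (x,ẋ)=(0.036900, -0.218200) → end (x,ẋ)=(0.062778, 0.346887)
phase 2: p=0.2966, T=0.597, ωT=2.265854, cosh=4.871546, sinh=4.767805; start (x,ẋ)=(0.062778, 0.346887) → end (x,ẋ)=(-0.406715, -2.541309)

1 0.5290 0.0628 0.3469
2 1.1260 -0.4067 -2.5413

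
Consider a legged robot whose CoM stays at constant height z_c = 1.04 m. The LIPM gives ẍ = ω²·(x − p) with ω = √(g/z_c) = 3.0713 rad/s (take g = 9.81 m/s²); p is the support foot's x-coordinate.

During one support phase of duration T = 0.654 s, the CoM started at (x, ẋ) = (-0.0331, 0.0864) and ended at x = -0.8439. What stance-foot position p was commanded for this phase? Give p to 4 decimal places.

ωT = 3.0713·0.654 = 2.008630; cosh(ωT) = 3.793637, sinh(ωT) = 3.659464
x(T) = p + (x₀−p)·cosh(ωT) + (ẋ₀/ω)·sinh(ωT) ⇒ p·(1 − cosh) = x(T) − x₀·cosh − (ẋ₀/ω)·sinh
numerator   = -0.8439 − (-0.0331)·3.793637 − (0.0864/3.0713)·3.659464 = -0.821277
denominator = 1 − 3.793637 = -2.793637
p = -0.821277 / -2.793637 = 0.2940

p = 0.2940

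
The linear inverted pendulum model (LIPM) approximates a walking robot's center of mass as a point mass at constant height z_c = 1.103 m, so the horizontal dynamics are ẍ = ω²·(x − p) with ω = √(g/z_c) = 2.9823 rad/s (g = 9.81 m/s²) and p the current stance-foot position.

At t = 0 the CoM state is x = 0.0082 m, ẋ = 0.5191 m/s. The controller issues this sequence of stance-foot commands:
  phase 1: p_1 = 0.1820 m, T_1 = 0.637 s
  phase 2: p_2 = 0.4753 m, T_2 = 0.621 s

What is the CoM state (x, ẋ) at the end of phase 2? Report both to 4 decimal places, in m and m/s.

phase 1: p=0.1820, T=0.637, ωT=1.899725, cosh=3.416833, sinh=3.267224; start (x,ẋ)=(0.008200, 0.519100) → end (x,ẋ)=(0.156848, 0.080199)
phase 2: p=0.4753, T=0.621, ωT=1.852008, cosh=3.264763, sinh=3.107842; start (x,ẋ)=(0.156848, 0.080199) → end (x,ẋ)=(-0.480795, -2.689746)

x = -0.4808, ẋ = -2.6897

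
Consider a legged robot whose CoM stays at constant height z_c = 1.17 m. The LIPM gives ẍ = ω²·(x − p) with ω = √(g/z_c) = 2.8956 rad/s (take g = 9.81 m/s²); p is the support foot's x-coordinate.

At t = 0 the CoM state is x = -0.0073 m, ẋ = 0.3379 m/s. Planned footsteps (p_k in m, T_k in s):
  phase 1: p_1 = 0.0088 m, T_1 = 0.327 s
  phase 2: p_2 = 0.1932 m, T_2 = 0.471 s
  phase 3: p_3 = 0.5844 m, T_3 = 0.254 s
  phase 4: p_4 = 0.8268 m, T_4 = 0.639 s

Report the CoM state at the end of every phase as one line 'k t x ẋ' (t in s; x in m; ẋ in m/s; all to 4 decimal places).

1 0.3270 0.1127 0.4500
2 0.7980 0.3095 0.5114
3 1.0520 0.3737 0.0164
4 1.6910 -0.6326 -4.0170

phase 1: p=0.0088, T=0.327, ωT=0.946861, cosh=1.482782, sinh=1.094825; start (x,ẋ)=(-0.007300, 0.337900) → end (x,ẋ)=(0.112687, 0.449992)
phase 2: p=0.1932, T=0.471, ωT=1.363828, cosh=2.083408, sinh=1.827727; start (x,ẋ)=(0.112687, 0.449992) → end (x,ẋ)=(0.309497, 0.511413)
phase 3: p=0.5844, T=0.254, ωT=0.735482, cosh=1.282881, sinh=0.803607; start (x,ẋ)=(0.309497, 0.511413) → end (x,ẋ)=(0.373664, 0.016404)
phase 4: p=0.8268, T=0.639, ωT=1.850288, cosh=3.259423, sinh=3.102231; start (x,ẋ)=(0.373664, 0.016404) → end (x,ẋ)=(-0.632589, -4.016975)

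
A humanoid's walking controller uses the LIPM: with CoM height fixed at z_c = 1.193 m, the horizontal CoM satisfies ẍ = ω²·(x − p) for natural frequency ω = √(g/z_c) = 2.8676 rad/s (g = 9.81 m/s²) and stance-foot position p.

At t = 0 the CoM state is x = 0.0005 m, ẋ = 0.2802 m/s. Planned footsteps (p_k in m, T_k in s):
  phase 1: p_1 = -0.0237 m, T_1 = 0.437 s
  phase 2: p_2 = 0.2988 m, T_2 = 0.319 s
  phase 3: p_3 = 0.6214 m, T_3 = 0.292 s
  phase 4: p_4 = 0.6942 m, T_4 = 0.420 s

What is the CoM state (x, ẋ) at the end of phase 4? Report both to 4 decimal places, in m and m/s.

x = 0.2928, ẋ = -0.9172

phase 1: p=-0.0237, T=0.437, ωT=1.253141, cosh=1.893465, sinh=1.607859; start (x,ẋ)=(0.000500, 0.280200) → end (x,ẋ)=(0.179230, 0.642128)
phase 2: p=0.2988, T=0.319, ωT=0.914764, cosh=1.448399, sinh=1.047788; start (x,ẋ)=(0.179230, 0.642128) → end (x,ẋ)=(0.360240, 0.570792)
phase 3: p=0.6214, T=0.292, ωT=0.837339, cosh=1.371536, sinh=0.938676; start (x,ẋ)=(0.360240, 0.570792) → end (x,ẋ)=(0.450052, 0.079886)
phase 4: p=0.6942, T=0.420, ωT=1.204392, cosh=1.817303, sinh=1.517428; start (x,ẋ)=(0.450052, 0.079886) → end (x,ẋ)=(0.292782, -0.917203)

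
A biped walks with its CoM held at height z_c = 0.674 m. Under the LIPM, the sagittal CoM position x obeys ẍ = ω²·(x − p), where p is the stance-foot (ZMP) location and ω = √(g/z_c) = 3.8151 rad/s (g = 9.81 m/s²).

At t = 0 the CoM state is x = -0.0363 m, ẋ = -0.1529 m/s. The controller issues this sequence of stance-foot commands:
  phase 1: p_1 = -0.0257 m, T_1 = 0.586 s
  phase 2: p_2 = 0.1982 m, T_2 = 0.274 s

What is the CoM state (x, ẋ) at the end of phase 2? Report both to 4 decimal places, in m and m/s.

phase 1: p=-0.0257, T=0.586, ωT=2.235649, cosh=4.729734, sinh=4.622812; start (x,ẋ)=(-0.036300, -0.152900) → end (x,ẋ)=(-0.261106, -0.910123)
phase 2: p=0.1982, T=0.274, ωT=1.045337, cosh=1.597966, sinh=1.246392; start (x,ẋ)=(-0.261106, -0.910123) → end (x,ẋ)=(-0.833093, -3.638398)

x = -0.8331, ẋ = -3.6384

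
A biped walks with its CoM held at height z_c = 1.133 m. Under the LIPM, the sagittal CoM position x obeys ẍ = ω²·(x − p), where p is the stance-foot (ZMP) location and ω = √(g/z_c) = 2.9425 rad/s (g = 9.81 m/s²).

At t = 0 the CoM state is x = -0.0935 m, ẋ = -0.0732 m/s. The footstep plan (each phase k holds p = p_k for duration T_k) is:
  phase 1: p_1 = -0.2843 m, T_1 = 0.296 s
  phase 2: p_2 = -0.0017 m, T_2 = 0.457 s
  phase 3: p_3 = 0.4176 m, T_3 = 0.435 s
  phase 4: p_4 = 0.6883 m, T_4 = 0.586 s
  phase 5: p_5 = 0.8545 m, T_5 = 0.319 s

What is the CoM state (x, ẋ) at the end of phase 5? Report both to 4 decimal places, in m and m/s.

x = -0.8943, ẋ = -4.8721

phase 1: p=-0.2843, T=0.296, ωT=0.870980, cosh=1.403896, sinh=0.985355; start (x,ẋ)=(-0.093500, -0.073200) → end (x,ẋ)=(-0.040949, 0.450442)
phase 2: p=-0.0017, T=0.457, ωT=1.344723, cosh=2.048867, sinh=1.788255; start (x,ẋ)=(-0.040949, 0.450442) → end (x,ẋ)=(0.191632, 0.716369)
phase 3: p=0.4176, T=0.435, ωT=1.279988, cosh=1.937318, sinh=1.659277; start (x,ẋ)=(0.191632, 0.716369) → end (x,ẋ)=(0.383789, 0.284563)
phase 4: p=0.6883, T=0.586, ωT=1.724305, cosh=2.893459, sinh=2.715162; start (x,ẋ)=(0.383789, 0.284563) → end (x,ẋ)=(0.069788, -1.609477)
phase 5: p=0.8545, T=0.319, ωT=0.938658, cosh=1.473850, sinh=1.082697; start (x,ẋ)=(0.069788, -1.609477) → end (x,ẋ)=(-0.894257, -4.872092)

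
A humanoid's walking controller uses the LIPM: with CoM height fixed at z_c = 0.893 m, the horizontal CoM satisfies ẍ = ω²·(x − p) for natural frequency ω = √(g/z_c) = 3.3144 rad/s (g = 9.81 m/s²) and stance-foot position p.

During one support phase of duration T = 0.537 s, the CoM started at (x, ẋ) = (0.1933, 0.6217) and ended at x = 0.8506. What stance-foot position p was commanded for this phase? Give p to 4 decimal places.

ωT = 3.3144·0.537 = 1.779833; cosh(ωT) = 3.048766, sinh(ωT) = 2.880099
x(T) = p + (x₀−p)·cosh(ωT) + (ẋ₀/ω)·sinh(ωT) ⇒ p·(1 − cosh) = x(T) − x₀·cosh − (ẋ₀/ω)·sinh
numerator   = 0.8506 − (0.1933)·3.048766 − (0.6217/3.3144)·2.880099 = -0.278962
denominator = 1 − 3.048766 = -2.048766
p = -0.278962 / -2.048766 = 0.1362

p = 0.1362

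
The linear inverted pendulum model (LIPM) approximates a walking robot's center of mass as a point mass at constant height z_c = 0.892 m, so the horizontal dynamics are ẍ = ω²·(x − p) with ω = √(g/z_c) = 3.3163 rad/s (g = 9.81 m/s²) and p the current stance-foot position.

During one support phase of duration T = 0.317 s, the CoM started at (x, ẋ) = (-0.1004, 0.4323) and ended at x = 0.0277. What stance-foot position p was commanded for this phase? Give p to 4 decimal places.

p = -0.0416

ωT = 3.3163·0.317 = 1.051267; cosh(ωT) = 1.605384, sinh(ωT) = 1.255890
x(T) = p + (x₀−p)·cosh(ωT) + (ẋ₀/ω)·sinh(ωT) ⇒ p·(1 − cosh) = x(T) − x₀·cosh − (ẋ₀/ω)·sinh
numerator   = 0.0277 − (-0.1004)·1.605384 − (0.4323/3.3163)·1.255890 = 0.025168
denominator = 1 − 1.605384 = -0.605384
p = 0.025168 / -0.605384 = -0.0416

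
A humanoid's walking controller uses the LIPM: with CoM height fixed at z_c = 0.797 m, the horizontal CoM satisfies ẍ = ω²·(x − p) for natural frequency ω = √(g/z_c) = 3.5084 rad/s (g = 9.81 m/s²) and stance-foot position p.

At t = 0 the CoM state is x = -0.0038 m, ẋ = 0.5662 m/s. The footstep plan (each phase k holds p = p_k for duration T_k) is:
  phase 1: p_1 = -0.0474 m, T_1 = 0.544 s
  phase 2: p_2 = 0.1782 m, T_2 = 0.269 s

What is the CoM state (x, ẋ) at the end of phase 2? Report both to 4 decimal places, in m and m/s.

x = 1.6170, ẋ = 5.3799

phase 1: p=-0.0474, T=0.544, ωT=1.908570, cosh=3.445864, sinh=3.297572; start (x,ẋ)=(-0.003800, 0.566200) → end (x,ẋ)=(0.635015, 2.455465)
phase 2: p=0.1782, T=0.269, ωT=0.943760, cosh=1.479393, sinh=1.090231; start (x,ẋ)=(0.635015, 2.455465) → end (x,ẋ)=(1.617042, 5.379902)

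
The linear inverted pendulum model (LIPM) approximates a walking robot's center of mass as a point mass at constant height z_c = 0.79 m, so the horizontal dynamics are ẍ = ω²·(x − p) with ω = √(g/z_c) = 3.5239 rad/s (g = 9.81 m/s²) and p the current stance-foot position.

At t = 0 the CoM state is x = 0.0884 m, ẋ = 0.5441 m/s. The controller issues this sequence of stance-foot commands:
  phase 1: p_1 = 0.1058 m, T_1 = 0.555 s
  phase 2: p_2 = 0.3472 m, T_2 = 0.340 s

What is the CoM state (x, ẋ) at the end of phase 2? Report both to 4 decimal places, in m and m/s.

phase 1: p=0.1058, T=0.555, ωT=1.955765, cosh=3.605389, sinh=3.463933; start (x,ẋ)=(0.088400, 0.544100) → end (x,ẋ)=(0.577907, 1.749298)
phase 2: p=0.3472, T=0.340, ωT=1.198126, cosh=1.807830, sinh=1.506071; start (x,ẋ)=(0.577907, 1.749298) → end (x,ẋ)=(1.511907, 4.386852)

x = 1.5119, ẋ = 4.3869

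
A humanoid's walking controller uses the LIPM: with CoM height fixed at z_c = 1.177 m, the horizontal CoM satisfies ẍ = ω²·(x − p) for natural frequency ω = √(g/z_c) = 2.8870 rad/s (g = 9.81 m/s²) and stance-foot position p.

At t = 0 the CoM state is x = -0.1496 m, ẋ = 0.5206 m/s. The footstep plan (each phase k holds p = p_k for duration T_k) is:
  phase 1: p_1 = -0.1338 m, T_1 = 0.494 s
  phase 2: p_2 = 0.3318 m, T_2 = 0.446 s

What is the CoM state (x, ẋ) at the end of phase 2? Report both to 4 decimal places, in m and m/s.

x = 0.6584, ẋ = 1.3514

phase 1: p=-0.1338, T=0.494, ωT=1.426178, cosh=2.201492, sinh=1.961267; start (x,ẋ)=(-0.149600, 0.520600) → end (x,ẋ)=(0.185083, 1.056634)
phase 2: p=0.3318, T=0.446, ωT=1.287602, cosh=1.950009, sinh=1.674077; start (x,ẋ)=(0.185083, 1.056634) → end (x,ẋ)=(0.658408, 1.351354)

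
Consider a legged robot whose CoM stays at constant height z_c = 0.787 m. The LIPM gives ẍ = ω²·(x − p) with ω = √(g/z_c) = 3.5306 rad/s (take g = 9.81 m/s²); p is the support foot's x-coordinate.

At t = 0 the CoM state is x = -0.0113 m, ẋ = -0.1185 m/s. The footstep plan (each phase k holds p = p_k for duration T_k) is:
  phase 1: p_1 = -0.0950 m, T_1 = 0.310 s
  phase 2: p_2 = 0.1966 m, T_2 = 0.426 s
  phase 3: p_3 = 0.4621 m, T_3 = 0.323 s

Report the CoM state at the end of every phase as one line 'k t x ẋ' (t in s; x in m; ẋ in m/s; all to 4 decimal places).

phase 1: p=-0.0950, T=0.310, ωT=1.094486, cosh=1.661179, sinh=1.326468; start (x,ẋ)=(-0.011300, -0.118500) → end (x,ẋ)=(-0.000480, 0.195136)
phase 2: p=0.1966, T=0.426, ωT=1.504036, cosh=2.361022, sinh=2.138790; start (x,ẋ)=(-0.000480, 0.195136) → end (x,ẋ)=(-0.150500, -1.027475)
phase 3: p=0.4621, T=0.323, ωT=1.140384, cosh=1.723832, sinh=1.404136; start (x,ẋ)=(-0.150500, -1.027475) → end (x,ẋ)=(-1.002552, -4.808127)

1 0.3100 -0.0005 0.1951
2 0.7360 -0.1505 -1.0275
3 1.0590 -1.0026 -4.8081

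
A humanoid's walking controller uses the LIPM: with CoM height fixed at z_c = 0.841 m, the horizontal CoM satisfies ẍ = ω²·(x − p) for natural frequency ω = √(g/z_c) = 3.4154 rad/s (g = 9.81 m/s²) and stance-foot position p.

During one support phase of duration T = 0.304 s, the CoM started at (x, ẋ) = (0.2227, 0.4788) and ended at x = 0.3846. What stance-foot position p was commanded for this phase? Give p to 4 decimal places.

p = 0.2418

ωT = 3.4154·0.304 = 1.038282; cosh(ωT) = 1.589211, sinh(ωT) = 1.235148
x(T) = p + (x₀−p)·cosh(ωT) + (ẋ₀/ω)·sinh(ωT) ⇒ p·(1 − cosh) = x(T) − x₀·cosh − (ẋ₀/ω)·sinh
numerator   = 0.3846 − (0.2227)·1.589211 − (0.4788/3.4154)·1.235148 = -0.142471
denominator = 1 − 1.589211 = -0.589211
p = -0.142471 / -0.589211 = 0.2418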